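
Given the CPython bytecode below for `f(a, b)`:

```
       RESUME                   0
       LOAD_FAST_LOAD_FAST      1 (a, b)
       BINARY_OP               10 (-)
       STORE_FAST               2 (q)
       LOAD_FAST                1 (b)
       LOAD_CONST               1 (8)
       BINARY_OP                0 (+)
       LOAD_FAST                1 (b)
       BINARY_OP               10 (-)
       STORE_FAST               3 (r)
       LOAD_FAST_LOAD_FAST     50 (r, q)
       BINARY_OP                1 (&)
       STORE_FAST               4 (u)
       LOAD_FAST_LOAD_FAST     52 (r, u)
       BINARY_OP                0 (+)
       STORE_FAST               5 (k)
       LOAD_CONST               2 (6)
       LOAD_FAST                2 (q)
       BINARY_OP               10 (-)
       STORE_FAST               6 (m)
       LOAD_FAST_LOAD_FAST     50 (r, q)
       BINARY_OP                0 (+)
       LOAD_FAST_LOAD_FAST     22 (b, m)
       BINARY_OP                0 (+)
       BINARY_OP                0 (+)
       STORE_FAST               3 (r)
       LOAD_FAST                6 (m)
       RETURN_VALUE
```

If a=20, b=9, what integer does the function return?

LOAD_FAST_LOAD_FAST a,b → push 20,9. Stack: [20, 9]
BINARY_OP - → 20 - 9 = 11. Stack: [11]
STORE_FAST q → q=11. Stack: []
LOAD_FAST b → push 9. Stack: [9]
LOAD_CONST → push 8. Stack: [9, 8]
BINARY_OP + → 9 + 8 = 17. Stack: [17]
LOAD_FAST b → push 9. Stack: [17, 9]
BINARY_OP - → 17 - 9 = 8. Stack: [8]
STORE_FAST r → r=8. Stack: []
LOAD_FAST_LOAD_FAST r,q → push 8,11. Stack: [8, 11]
BINARY_OP & → 8 & 11 = 8. Stack: [8]
STORE_FAST u → u=8. Stack: []
LOAD_FAST_LOAD_FAST r,u → push 8,8. Stack: [8, 8]
BINARY_OP + → 8 + 8 = 16. Stack: [16]
STORE_FAST k → k=16. Stack: []
LOAD_CONST → push 6. Stack: [6]
LOAD_FAST q → push 11. Stack: [6, 11]
BINARY_OP - → 6 - 11 = -5. Stack: [-5]
STORE_FAST m → m=-5. Stack: []
LOAD_FAST_LOAD_FAST r,q → push 8,11. Stack: [8, 11]
BINARY_OP + → 8 + 11 = 19. Stack: [19]
LOAD_FAST_LOAD_FAST b,m → push 9,-5. Stack: [19, 9, -5]
BINARY_OP + → 9 + -5 = 4. Stack: [19, 4]
BINARY_OP + → 19 + 4 = 23. Stack: [23]
STORE_FAST r → r=23. Stack: []
LOAD_FAST m → push -5. Stack: [-5]
RETURN_VALUE → return -5.

-5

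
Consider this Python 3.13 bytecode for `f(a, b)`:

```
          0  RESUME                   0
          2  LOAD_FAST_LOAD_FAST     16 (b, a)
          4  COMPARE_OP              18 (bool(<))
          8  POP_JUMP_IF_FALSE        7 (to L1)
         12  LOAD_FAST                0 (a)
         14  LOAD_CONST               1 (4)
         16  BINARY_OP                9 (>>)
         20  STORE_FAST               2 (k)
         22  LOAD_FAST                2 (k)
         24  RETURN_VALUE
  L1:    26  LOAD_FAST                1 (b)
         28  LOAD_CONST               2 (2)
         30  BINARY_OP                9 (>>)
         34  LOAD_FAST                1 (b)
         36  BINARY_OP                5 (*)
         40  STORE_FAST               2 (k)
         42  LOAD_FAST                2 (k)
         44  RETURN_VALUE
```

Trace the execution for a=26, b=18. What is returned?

LOAD_FAST_LOAD_FAST b,a → push 18,26. Stack: [18, 26]
COMPARE_OP bool(<) → 18 vs 26 = True. Stack: [True]
POP_JUMP_IF_FALSE → pop True; no jump. Stack: []
LOAD_FAST a → push 26. Stack: [26]
LOAD_CONST → push 4. Stack: [26, 4]
BINARY_OP >> → 26 >> 4 = 1. Stack: [1]
STORE_FAST k → k=1. Stack: []
LOAD_FAST k → push 1. Stack: [1]
RETURN_VALUE → return 1.

1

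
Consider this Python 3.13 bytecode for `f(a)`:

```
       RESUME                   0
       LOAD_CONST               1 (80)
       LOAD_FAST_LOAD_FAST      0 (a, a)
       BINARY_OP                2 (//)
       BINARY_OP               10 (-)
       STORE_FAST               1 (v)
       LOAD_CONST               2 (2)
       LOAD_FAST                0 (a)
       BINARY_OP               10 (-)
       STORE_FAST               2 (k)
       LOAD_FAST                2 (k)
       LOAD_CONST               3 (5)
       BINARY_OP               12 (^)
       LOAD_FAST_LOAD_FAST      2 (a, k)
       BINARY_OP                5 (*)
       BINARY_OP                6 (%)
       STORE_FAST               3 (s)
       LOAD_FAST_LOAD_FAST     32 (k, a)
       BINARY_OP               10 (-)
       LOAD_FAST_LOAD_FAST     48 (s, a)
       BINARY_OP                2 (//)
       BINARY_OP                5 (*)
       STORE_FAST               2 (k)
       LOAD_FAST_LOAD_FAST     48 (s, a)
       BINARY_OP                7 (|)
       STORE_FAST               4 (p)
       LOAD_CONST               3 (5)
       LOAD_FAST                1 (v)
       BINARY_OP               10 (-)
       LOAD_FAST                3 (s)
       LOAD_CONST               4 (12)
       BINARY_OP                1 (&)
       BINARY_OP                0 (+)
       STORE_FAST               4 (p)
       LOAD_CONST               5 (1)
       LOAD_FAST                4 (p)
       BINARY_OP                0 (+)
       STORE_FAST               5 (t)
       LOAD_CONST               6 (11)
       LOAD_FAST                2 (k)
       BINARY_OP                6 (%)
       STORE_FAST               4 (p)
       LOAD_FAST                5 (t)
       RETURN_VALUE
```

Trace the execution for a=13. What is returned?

LOAD_CONST → push 80. Stack: [80]
LOAD_FAST_LOAD_FAST a,a → push 13,13. Stack: [80, 13, 13]
BINARY_OP // → 13 // 13 = 1. Stack: [80, 1]
BINARY_OP - → 80 - 1 = 79. Stack: [79]
STORE_FAST v → v=79. Stack: []
LOAD_CONST → push 2. Stack: [2]
LOAD_FAST a → push 13. Stack: [2, 13]
BINARY_OP - → 2 - 13 = -11. Stack: [-11]
STORE_FAST k → k=-11. Stack: []
LOAD_FAST k → push -11. Stack: [-11]
LOAD_CONST → push 5. Stack: [-11, 5]
BINARY_OP ^ → -11 ^ 5 = -16. Stack: [-16]
LOAD_FAST_LOAD_FAST a,k → push 13,-11. Stack: [-16, 13, -11]
BINARY_OP * → 13 * -11 = -143. Stack: [-16, -143]
BINARY_OP % → -16 % -143 = -16. Stack: [-16]
STORE_FAST s → s=-16. Stack: []
LOAD_FAST_LOAD_FAST k,a → push -11,13. Stack: [-11, 13]
BINARY_OP - → -11 - 13 = -24. Stack: [-24]
LOAD_FAST_LOAD_FAST s,a → push -16,13. Stack: [-24, -16, 13]
BINARY_OP // → -16 // 13 = -2. Stack: [-24, -2]
BINARY_OP * → -24 * -2 = 48. Stack: [48]
STORE_FAST k → k=48. Stack: []
LOAD_FAST_LOAD_FAST s,a → push -16,13. Stack: [-16, 13]
BINARY_OP | → -16 | 13 = -3. Stack: [-3]
STORE_FAST p → p=-3. Stack: []
LOAD_CONST → push 5. Stack: [5]
LOAD_FAST v → push 79. Stack: [5, 79]
BINARY_OP - → 5 - 79 = -74. Stack: [-74]
LOAD_FAST s → push -16. Stack: [-74, -16]
LOAD_CONST → push 12. Stack: [-74, -16, 12]
BINARY_OP & → -16 & 12 = 0. Stack: [-74, 0]
BINARY_OP + → -74 + 0 = -74. Stack: [-74]
STORE_FAST p → p=-74. Stack: []
LOAD_CONST → push 1. Stack: [1]
LOAD_FAST p → push -74. Stack: [1, -74]
BINARY_OP + → 1 + -74 = -73. Stack: [-73]
STORE_FAST t → t=-73. Stack: []
LOAD_CONST → push 11. Stack: [11]
LOAD_FAST k → push 48. Stack: [11, 48]
BINARY_OP % → 11 % 48 = 11. Stack: [11]
STORE_FAST p → p=11. Stack: []
LOAD_FAST t → push -73. Stack: [-73]
RETURN_VALUE → return -73.

-73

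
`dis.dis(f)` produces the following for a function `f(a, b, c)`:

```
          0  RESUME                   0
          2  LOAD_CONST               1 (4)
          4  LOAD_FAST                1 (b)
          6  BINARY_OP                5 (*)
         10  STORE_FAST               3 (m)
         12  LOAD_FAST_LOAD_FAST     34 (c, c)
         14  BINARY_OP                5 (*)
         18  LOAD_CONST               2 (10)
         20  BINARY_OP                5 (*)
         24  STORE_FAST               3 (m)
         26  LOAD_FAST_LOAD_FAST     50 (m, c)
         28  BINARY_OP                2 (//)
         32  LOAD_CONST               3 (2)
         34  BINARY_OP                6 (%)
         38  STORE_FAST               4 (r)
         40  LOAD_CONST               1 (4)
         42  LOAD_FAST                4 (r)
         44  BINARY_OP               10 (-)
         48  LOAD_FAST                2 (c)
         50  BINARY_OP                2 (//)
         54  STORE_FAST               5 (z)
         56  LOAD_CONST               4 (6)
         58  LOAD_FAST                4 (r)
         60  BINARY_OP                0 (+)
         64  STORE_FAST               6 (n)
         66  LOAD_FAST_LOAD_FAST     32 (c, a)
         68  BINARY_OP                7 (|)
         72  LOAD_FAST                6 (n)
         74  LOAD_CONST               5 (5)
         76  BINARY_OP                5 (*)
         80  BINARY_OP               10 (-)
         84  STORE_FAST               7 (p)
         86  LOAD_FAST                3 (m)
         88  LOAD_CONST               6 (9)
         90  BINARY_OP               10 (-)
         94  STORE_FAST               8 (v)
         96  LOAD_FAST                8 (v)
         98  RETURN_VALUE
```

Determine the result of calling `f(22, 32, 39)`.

15201

LOAD_CONST → push 4. Stack: [4]
LOAD_FAST b → push 32. Stack: [4, 32]
BINARY_OP * → 4 * 32 = 128. Stack: [128]
STORE_FAST m → m=128. Stack: []
LOAD_FAST_LOAD_FAST c,c → push 39,39. Stack: [39, 39]
BINARY_OP * → 39 * 39 = 1521. Stack: [1521]
LOAD_CONST → push 10. Stack: [1521, 10]
BINARY_OP * → 1521 * 10 = 15210. Stack: [15210]
STORE_FAST m → m=15210. Stack: []
LOAD_FAST_LOAD_FAST m,c → push 15210,39. Stack: [15210, 39]
BINARY_OP // → 15210 // 39 = 390. Stack: [390]
LOAD_CONST → push 2. Stack: [390, 2]
BINARY_OP % → 390 % 2 = 0. Stack: [0]
STORE_FAST r → r=0. Stack: []
LOAD_CONST → push 4. Stack: [4]
LOAD_FAST r → push 0. Stack: [4, 0]
BINARY_OP - → 4 - 0 = 4. Stack: [4]
LOAD_FAST c → push 39. Stack: [4, 39]
BINARY_OP // → 4 // 39 = 0. Stack: [0]
STORE_FAST z → z=0. Stack: []
LOAD_CONST → push 6. Stack: [6]
LOAD_FAST r → push 0. Stack: [6, 0]
BINARY_OP + → 6 + 0 = 6. Stack: [6]
STORE_FAST n → n=6. Stack: []
LOAD_FAST_LOAD_FAST c,a → push 39,22. Stack: [39, 22]
BINARY_OP | → 39 | 22 = 55. Stack: [55]
LOAD_FAST n → push 6. Stack: [55, 6]
LOAD_CONST → push 5. Stack: [55, 6, 5]
BINARY_OP * → 6 * 5 = 30. Stack: [55, 30]
BINARY_OP - → 55 - 30 = 25. Stack: [25]
STORE_FAST p → p=25. Stack: []
LOAD_FAST m → push 15210. Stack: [15210]
LOAD_CONST → push 9. Stack: [15210, 9]
BINARY_OP - → 15210 - 9 = 15201. Stack: [15201]
STORE_FAST v → v=15201. Stack: []
LOAD_FAST v → push 15201. Stack: [15201]
RETURN_VALUE → return 15201.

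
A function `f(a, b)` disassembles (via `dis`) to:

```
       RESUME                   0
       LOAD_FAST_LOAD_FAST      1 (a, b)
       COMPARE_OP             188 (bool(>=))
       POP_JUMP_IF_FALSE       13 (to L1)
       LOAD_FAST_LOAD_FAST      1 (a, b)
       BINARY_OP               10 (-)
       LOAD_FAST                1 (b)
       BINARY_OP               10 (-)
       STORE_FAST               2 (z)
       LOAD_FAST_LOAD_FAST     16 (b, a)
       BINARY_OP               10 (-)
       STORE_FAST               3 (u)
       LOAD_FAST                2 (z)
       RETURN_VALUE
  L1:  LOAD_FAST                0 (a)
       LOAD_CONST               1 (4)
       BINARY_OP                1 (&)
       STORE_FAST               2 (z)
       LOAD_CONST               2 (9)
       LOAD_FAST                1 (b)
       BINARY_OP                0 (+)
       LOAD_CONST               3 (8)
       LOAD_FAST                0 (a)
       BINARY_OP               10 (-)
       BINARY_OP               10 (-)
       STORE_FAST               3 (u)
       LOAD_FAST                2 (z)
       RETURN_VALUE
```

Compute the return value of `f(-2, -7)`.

12

LOAD_FAST_LOAD_FAST a,b → push -2,-7. Stack: [-2, -7]
COMPARE_OP bool(>=) → -2 vs -7 = True. Stack: [True]
POP_JUMP_IF_FALSE → pop True; no jump. Stack: []
LOAD_FAST_LOAD_FAST a,b → push -2,-7. Stack: [-2, -7]
BINARY_OP - → -2 - -7 = 5. Stack: [5]
LOAD_FAST b → push -7. Stack: [5, -7]
BINARY_OP - → 5 - -7 = 12. Stack: [12]
STORE_FAST z → z=12. Stack: []
LOAD_FAST_LOAD_FAST b,a → push -7,-2. Stack: [-7, -2]
BINARY_OP - → -7 - -2 = -5. Stack: [-5]
STORE_FAST u → u=-5. Stack: []
LOAD_FAST z → push 12. Stack: [12]
RETURN_VALUE → return 12.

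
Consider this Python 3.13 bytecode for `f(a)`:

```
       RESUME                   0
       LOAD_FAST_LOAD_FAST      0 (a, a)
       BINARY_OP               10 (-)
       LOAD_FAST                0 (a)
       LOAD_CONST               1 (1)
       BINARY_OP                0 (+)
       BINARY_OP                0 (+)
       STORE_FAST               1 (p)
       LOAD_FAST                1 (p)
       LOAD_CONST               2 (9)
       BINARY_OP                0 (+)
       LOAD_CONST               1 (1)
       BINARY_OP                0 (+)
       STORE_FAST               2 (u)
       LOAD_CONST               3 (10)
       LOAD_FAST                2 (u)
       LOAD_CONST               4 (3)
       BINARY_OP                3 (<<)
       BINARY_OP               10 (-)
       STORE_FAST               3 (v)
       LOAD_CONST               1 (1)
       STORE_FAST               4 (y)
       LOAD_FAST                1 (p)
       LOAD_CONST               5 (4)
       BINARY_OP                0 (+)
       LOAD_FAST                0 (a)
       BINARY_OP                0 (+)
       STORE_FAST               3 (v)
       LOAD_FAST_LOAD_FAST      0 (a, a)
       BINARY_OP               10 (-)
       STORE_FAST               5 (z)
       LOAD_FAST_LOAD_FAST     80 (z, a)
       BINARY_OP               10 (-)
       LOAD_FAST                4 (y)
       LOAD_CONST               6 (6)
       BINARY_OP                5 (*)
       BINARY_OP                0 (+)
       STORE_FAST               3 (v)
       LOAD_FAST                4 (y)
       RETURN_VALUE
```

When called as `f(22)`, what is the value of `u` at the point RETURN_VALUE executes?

33

LOAD_FAST_LOAD_FAST a,a → push 22,22. Stack: [22, 22]
BINARY_OP - → 22 - 22 = 0. Stack: [0]
LOAD_FAST a → push 22. Stack: [0, 22]
LOAD_CONST → push 1. Stack: [0, 22, 1]
BINARY_OP + → 22 + 1 = 23. Stack: [0, 23]
BINARY_OP + → 0 + 23 = 23. Stack: [23]
STORE_FAST p → p=23. Stack: []
LOAD_FAST p → push 23. Stack: [23]
LOAD_CONST → push 9. Stack: [23, 9]
BINARY_OP + → 23 + 9 = 32. Stack: [32]
LOAD_CONST → push 1. Stack: [32, 1]
BINARY_OP + → 32 + 1 = 33. Stack: [33]
STORE_FAST u → u=33. Stack: []
LOAD_CONST → push 10. Stack: [10]
LOAD_FAST u → push 33. Stack: [10, 33]
LOAD_CONST → push 3. Stack: [10, 33, 3]
BINARY_OP << → 33 << 3 = 264. Stack: [10, 264]
BINARY_OP - → 10 - 264 = -254. Stack: [-254]
STORE_FAST v → v=-254. Stack: []
LOAD_CONST → push 1. Stack: [1]
STORE_FAST y → y=1. Stack: []
LOAD_FAST p → push 23. Stack: [23]
LOAD_CONST → push 4. Stack: [23, 4]
BINARY_OP + → 23 + 4 = 27. Stack: [27]
LOAD_FAST a → push 22. Stack: [27, 22]
BINARY_OP + → 27 + 22 = 49. Stack: [49]
STORE_FAST v → v=49. Stack: []
LOAD_FAST_LOAD_FAST a,a → push 22,22. Stack: [22, 22]
BINARY_OP - → 22 - 22 = 0. Stack: [0]
STORE_FAST z → z=0. Stack: []
LOAD_FAST_LOAD_FAST z,a → push 0,22. Stack: [0, 22]
BINARY_OP - → 0 - 22 = -22. Stack: [-22]
LOAD_FAST y → push 1. Stack: [-22, 1]
LOAD_CONST → push 6. Stack: [-22, 1, 6]
BINARY_OP * → 1 * 6 = 6. Stack: [-22, 6]
BINARY_OP + → -22 + 6 = -16. Stack: [-16]
STORE_FAST v → v=-16. Stack: []
LOAD_FAST y → push 1. Stack: [1]
RETURN_VALUE → return 1.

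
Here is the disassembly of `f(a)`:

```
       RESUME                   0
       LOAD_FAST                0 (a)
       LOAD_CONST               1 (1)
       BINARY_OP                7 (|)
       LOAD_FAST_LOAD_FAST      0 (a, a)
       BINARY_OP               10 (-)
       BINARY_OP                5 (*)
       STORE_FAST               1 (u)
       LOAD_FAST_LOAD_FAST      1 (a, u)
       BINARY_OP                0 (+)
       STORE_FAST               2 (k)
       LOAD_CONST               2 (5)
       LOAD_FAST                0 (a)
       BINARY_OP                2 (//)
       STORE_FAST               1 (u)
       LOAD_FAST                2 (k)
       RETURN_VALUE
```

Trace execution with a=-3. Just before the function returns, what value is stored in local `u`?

-2

LOAD_FAST a → push -3. Stack: [-3]
LOAD_CONST → push 1. Stack: [-3, 1]
BINARY_OP | → -3 | 1 = -3. Stack: [-3]
LOAD_FAST_LOAD_FAST a,a → push -3,-3. Stack: [-3, -3, -3]
BINARY_OP - → -3 - -3 = 0. Stack: [-3, 0]
BINARY_OP * → -3 * 0 = 0. Stack: [0]
STORE_FAST u → u=0. Stack: []
LOAD_FAST_LOAD_FAST a,u → push -3,0. Stack: [-3, 0]
BINARY_OP + → -3 + 0 = -3. Stack: [-3]
STORE_FAST k → k=-3. Stack: []
LOAD_CONST → push 5. Stack: [5]
LOAD_FAST a → push -3. Stack: [5, -3]
BINARY_OP // → 5 // -3 = -2. Stack: [-2]
STORE_FAST u → u=-2. Stack: []
LOAD_FAST k → push -3. Stack: [-3]
RETURN_VALUE → return -3.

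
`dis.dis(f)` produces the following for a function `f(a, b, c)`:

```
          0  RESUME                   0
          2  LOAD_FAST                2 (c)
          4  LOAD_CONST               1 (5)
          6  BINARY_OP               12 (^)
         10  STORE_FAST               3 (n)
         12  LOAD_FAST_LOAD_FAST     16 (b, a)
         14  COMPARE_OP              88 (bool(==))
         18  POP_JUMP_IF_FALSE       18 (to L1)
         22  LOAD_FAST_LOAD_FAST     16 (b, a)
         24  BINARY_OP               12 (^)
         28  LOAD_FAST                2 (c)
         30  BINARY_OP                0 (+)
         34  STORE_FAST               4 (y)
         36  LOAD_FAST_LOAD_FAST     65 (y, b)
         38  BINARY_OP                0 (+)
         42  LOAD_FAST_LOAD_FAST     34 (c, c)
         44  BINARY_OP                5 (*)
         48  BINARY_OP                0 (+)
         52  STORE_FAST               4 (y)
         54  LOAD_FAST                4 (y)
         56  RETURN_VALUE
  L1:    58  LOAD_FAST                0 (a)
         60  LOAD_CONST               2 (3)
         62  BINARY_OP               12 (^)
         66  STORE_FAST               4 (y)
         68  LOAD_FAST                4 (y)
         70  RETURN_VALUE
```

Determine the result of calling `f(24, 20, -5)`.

LOAD_FAST c → push -5. Stack: [-5]
LOAD_CONST → push 5. Stack: [-5, 5]
BINARY_OP ^ → -5 ^ 5 = -2. Stack: [-2]
STORE_FAST n → n=-2. Stack: []
LOAD_FAST_LOAD_FAST b,a → push 20,24. Stack: [20, 24]
COMPARE_OP bool(==) → 20 vs 24 = False. Stack: [False]
POP_JUMP_IF_FALSE → pop False; jump. Stack: []
LOAD_FAST a → push 24. Stack: [24]
LOAD_CONST → push 3. Stack: [24, 3]
BINARY_OP ^ → 24 ^ 3 = 27. Stack: [27]
STORE_FAST y → y=27. Stack: []
LOAD_FAST y → push 27. Stack: [27]
RETURN_VALUE → return 27.

27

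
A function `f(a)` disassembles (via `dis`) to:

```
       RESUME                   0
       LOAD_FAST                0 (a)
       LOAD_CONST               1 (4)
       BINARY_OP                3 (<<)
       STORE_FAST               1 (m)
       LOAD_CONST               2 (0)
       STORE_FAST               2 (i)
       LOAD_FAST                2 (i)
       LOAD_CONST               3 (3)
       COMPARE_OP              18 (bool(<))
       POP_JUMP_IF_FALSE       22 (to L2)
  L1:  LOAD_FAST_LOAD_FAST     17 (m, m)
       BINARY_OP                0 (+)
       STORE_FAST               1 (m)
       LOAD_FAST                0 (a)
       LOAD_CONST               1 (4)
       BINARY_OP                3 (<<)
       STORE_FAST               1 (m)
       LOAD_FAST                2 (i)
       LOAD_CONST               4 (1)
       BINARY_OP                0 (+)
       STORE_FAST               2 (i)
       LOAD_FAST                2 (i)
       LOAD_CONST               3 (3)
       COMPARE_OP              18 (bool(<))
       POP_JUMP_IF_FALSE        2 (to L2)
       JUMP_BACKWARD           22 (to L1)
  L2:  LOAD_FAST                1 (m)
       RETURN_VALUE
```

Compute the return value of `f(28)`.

448

LOAD_FAST a → push 28. Stack: [28]
LOAD_CONST → push 4. Stack: [28, 4]
BINARY_OP << → 28 << 4 = 448. Stack: [448]
STORE_FAST m → m=448. Stack: []
LOAD_CONST → push 0. Stack: [0]
STORE_FAST i → i=0. Stack: []
LOAD_FAST i → push 0. Stack: [0]
LOAD_CONST → push 3. Stack: [0, 3]
COMPARE_OP bool(<) → 0 vs 3 = True. Stack: [True]
POP_JUMP_IF_FALSE → pop True; no jump. Stack: []
LOAD_FAST_LOAD_FAST m,m → push 448,448. Stack: [448, 448]
BINARY_OP + → 448 + 448 = 896. Stack: [896]
STORE_FAST m → m=896. Stack: []
LOAD_FAST a → push 28. Stack: [28]
LOAD_CONST → push 4. Stack: [28, 4]
BINARY_OP << → 28 << 4 = 448. Stack: [448]
STORE_FAST m → m=448. Stack: []
LOAD_FAST i → push 0. Stack: [0]
LOAD_CONST → push 1. Stack: [0, 1]
BINARY_OP + → 0 + 1 = 1. Stack: [1]
STORE_FAST i → i=1. Stack: []
LOAD_FAST i → push 1. Stack: [1]
LOAD_CONST → push 3. Stack: [1, 3]
COMPARE_OP bool(<) → 1 vs 3 = True. Stack: [True]
POP_JUMP_IF_FALSE → pop True; no jump. Stack: []
LOAD_FAST_LOAD_FAST m,m → push 448,448. Stack: [448, 448]
BINARY_OP + → 448 + 448 = 896. Stack: [896]
STORE_FAST m → m=896. Stack: []
LOAD_FAST a → push 28. Stack: [28]
LOAD_CONST → push 4. Stack: [28, 4]
BINARY_OP << → 28 << 4 = 448. Stack: [448]
STORE_FAST m → m=448. Stack: []
LOAD_FAST i → push 1. Stack: [1]
LOAD_CONST → push 1. Stack: [1, 1]
BINARY_OP + → 1 + 1 = 2. Stack: [2]
STORE_FAST i → i=2. Stack: []
LOAD_FAST i → push 2. Stack: [2]
LOAD_CONST → push 3. Stack: [2, 3]
COMPARE_OP bool(<) → 2 vs 3 = True. Stack: [True]
POP_JUMP_IF_FALSE → pop True; no jump. Stack: []
LOAD_FAST_LOAD_FAST m,m → push 448,448. Stack: [448, 448]
BINARY_OP + → 448 + 448 = 896. Stack: [896]
STORE_FAST m → m=896. Stack: []
LOAD_FAST a → push 28. Stack: [28]
LOAD_CONST → push 4. Stack: [28, 4]
BINARY_OP << → 28 << 4 = 448. Stack: [448]
STORE_FAST m → m=448. Stack: []
LOAD_FAST i → push 2. Stack: [2]
LOAD_CONST → push 1. Stack: [2, 1]
BINARY_OP + → 2 + 1 = 3. Stack: [3]
STORE_FAST i → i=3. Stack: []
LOAD_FAST i → push 3. Stack: [3]
LOAD_CONST → push 3. Stack: [3, 3]
COMPARE_OP bool(<) → 3 vs 3 = False. Stack: [False]
POP_JUMP_IF_FALSE → pop False; jump. Stack: []
LOAD_FAST m → push 448. Stack: [448]
RETURN_VALUE → return 448.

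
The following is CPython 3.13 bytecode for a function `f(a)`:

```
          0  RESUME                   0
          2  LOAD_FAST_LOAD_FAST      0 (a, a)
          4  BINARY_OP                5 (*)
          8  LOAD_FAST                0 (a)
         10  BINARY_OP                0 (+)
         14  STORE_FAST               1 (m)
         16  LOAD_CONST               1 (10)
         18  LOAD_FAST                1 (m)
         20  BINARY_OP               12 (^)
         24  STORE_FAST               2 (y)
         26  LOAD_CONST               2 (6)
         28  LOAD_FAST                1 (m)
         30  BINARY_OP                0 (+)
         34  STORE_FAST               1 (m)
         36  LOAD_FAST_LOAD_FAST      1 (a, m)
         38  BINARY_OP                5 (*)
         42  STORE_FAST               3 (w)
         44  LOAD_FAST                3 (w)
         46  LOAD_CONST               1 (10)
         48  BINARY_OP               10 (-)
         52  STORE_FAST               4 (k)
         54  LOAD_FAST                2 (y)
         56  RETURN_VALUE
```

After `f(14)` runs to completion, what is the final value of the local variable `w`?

LOAD_FAST_LOAD_FAST a,a → push 14,14. Stack: [14, 14]
BINARY_OP * → 14 * 14 = 196. Stack: [196]
LOAD_FAST a → push 14. Stack: [196, 14]
BINARY_OP + → 196 + 14 = 210. Stack: [210]
STORE_FAST m → m=210. Stack: []
LOAD_CONST → push 10. Stack: [10]
LOAD_FAST m → push 210. Stack: [10, 210]
BINARY_OP ^ → 10 ^ 210 = 216. Stack: [216]
STORE_FAST y → y=216. Stack: []
LOAD_CONST → push 6. Stack: [6]
LOAD_FAST m → push 210. Stack: [6, 210]
BINARY_OP + → 6 + 210 = 216. Stack: [216]
STORE_FAST m → m=216. Stack: []
LOAD_FAST_LOAD_FAST a,m → push 14,216. Stack: [14, 216]
BINARY_OP * → 14 * 216 = 3024. Stack: [3024]
STORE_FAST w → w=3024. Stack: []
LOAD_FAST w → push 3024. Stack: [3024]
LOAD_CONST → push 10. Stack: [3024, 10]
BINARY_OP - → 3024 - 10 = 3014. Stack: [3014]
STORE_FAST k → k=3014. Stack: []
LOAD_FAST y → push 216. Stack: [216]
RETURN_VALUE → return 216.

3024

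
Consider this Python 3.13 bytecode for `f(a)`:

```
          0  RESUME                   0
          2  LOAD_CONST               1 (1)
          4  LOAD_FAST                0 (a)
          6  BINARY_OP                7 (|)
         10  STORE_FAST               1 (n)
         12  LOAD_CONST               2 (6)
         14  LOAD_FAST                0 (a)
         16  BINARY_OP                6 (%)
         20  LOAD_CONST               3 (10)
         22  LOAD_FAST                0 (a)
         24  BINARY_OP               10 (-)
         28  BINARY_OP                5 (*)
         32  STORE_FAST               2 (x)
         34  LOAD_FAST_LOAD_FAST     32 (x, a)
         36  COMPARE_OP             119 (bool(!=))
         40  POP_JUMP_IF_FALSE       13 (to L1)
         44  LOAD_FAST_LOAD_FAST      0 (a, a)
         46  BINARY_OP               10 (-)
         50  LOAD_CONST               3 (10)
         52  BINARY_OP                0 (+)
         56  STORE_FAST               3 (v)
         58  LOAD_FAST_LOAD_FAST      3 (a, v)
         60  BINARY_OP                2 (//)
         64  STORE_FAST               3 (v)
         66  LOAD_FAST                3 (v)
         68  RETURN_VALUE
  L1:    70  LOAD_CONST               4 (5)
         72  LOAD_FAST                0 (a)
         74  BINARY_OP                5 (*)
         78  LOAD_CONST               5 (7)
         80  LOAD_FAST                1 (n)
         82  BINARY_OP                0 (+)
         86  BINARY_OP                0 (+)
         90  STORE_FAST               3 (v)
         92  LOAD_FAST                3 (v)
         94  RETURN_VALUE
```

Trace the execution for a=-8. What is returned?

LOAD_CONST → push 1. Stack: [1]
LOAD_FAST a → push -8. Stack: [1, -8]
BINARY_OP | → 1 | -8 = -7. Stack: [-7]
STORE_FAST n → n=-7. Stack: []
LOAD_CONST → push 6. Stack: [6]
LOAD_FAST a → push -8. Stack: [6, -8]
BINARY_OP % → 6 % -8 = -2. Stack: [-2]
LOAD_CONST → push 10. Stack: [-2, 10]
LOAD_FAST a → push -8. Stack: [-2, 10, -8]
BINARY_OP - → 10 - -8 = 18. Stack: [-2, 18]
BINARY_OP * → -2 * 18 = -36. Stack: [-36]
STORE_FAST x → x=-36. Stack: []
LOAD_FAST_LOAD_FAST x,a → push -36,-8. Stack: [-36, -8]
COMPARE_OP bool(!=) → -36 vs -8 = True. Stack: [True]
POP_JUMP_IF_FALSE → pop True; no jump. Stack: []
LOAD_FAST_LOAD_FAST a,a → push -8,-8. Stack: [-8, -8]
BINARY_OP - → -8 - -8 = 0. Stack: [0]
LOAD_CONST → push 10. Stack: [0, 10]
BINARY_OP + → 0 + 10 = 10. Stack: [10]
STORE_FAST v → v=10. Stack: []
LOAD_FAST_LOAD_FAST a,v → push -8,10. Stack: [-8, 10]
BINARY_OP // → -8 // 10 = -1. Stack: [-1]
STORE_FAST v → v=-1. Stack: []
LOAD_FAST v → push -1. Stack: [-1]
RETURN_VALUE → return -1.

-1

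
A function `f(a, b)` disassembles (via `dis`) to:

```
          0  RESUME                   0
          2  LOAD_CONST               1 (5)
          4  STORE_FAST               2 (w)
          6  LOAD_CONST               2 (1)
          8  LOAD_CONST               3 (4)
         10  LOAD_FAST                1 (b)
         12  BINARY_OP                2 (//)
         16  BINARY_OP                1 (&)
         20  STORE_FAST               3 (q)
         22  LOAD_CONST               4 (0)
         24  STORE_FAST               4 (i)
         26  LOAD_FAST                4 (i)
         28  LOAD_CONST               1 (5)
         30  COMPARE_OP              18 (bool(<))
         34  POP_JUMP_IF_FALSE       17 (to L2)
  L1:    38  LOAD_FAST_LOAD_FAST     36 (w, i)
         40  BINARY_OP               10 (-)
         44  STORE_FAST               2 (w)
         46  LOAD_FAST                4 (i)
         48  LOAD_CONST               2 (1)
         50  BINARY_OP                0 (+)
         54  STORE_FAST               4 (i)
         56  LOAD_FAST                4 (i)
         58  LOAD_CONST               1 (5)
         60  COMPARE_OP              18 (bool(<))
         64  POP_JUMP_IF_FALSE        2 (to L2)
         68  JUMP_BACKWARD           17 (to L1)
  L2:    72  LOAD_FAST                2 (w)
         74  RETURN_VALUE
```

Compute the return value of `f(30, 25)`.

LOAD_CONST → push 5
STORE_FAST w → w=5
LOAD_CONST → push 1
LOAD_CONST → push 4
LOAD_FAST b → push 25
BINARY_OP // → 4 // 25 = 0
BINARY_OP & → 1 & 0 = 0
STORE_FAST q → q=0
LOAD_CONST → push 0
STORE_FAST i → i=0
LOAD_FAST i → push 0
LOAD_CONST → push 5
COMPARE_OP bool(<) → 0 vs 5 = True
POP_JUMP_IF_FALSE → pop True; no jump
LOAD_FAST_LOAD_FAST w,i → push 5,0
BINARY_OP - → 5 - 0 = 5
STORE_FAST w → w=5
LOAD_FAST i → push 0
LOAD_CONST → push 1
BINARY_OP + → 0 + 1 = 1
STORE_FAST i → i=1
LOAD_FAST i → push 1
LOAD_CONST → push 5
COMPARE_OP bool(<) → 1 vs 5 = True
POP_JUMP_IF_FALSE → pop True; no jump
LOAD_FAST_LOAD_FAST w,i → push 5,1
BINARY_OP - → 5 - 1 = 4
STORE_FAST w → w=4
LOAD_FAST i → push 1
LOAD_CONST → push 1
BINARY_OP + → 1 + 1 = 2
STORE_FAST i → i=2
LOAD_FAST i → push 2
LOAD_CONST → push 5
COMPARE_OP bool(<) → 2 vs 5 = True
POP_JUMP_IF_FALSE → pop True; no jump
LOAD_FAST_LOAD_FAST w,i → push 4,2
BINARY_OP - → 4 - 2 = 2
STORE_FAST w → w=2
LOAD_FAST i → push 2
LOAD_CONST → push 1
BINARY_OP + → 2 + 1 = 3
STORE_FAST i → i=3
LOAD_FAST i → push 3
LOAD_CONST → push 5
COMPARE_OP bool(<) → 3 vs 5 = True
POP_JUMP_IF_FALSE → pop True; no jump
LOAD_FAST_LOAD_FAST w,i → push 2,3
BINARY_OP - → 2 - 3 = -1
STORE_FAST w → w=-1
LOAD_FAST i → push 3
LOAD_CONST → push 1
BINARY_OP + → 3 + 1 = 4
STORE_FAST i → i=4
LOAD_FAST i → push 4
LOAD_CONST → push 5
COMPARE_OP bool(<) → 4 vs 5 = True
POP_JUMP_IF_FALSE → pop True; no jump
LOAD_FAST_LOAD_FAST w,i → push -1,4
BINARY_OP - → -1 - 4 = -5
STORE_FAST w → w=-5
LOAD_FAST i → push 4
LOAD_CONST → push 1
BINARY_OP + → 4 + 1 = 5
STORE_FAST i → i=5
LOAD_FAST i → push 5
LOAD_CONST → push 5
COMPARE_OP bool(<) → 5 vs 5 = False
POP_JUMP_IF_FALSE → pop False; jump
LOAD_FAST w → push -5
RETURN_VALUE → return -5.

-5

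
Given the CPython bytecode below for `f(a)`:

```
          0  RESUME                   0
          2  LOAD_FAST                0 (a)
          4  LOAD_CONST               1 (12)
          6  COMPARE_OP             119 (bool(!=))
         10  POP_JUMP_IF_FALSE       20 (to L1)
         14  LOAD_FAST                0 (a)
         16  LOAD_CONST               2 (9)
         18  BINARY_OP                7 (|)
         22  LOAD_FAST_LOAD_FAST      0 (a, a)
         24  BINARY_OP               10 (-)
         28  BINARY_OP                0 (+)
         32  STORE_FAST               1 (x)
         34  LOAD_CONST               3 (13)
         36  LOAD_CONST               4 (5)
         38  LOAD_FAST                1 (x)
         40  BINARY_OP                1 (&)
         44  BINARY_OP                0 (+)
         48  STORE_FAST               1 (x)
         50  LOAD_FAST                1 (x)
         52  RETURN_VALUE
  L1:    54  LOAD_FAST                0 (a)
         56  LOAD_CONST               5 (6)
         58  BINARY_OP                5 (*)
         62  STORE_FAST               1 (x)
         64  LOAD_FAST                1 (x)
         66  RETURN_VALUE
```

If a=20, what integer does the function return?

18

LOAD_FAST a → push 20. Stack: [20]
LOAD_CONST → push 12. Stack: [20, 12]
COMPARE_OP bool(!=) → 20 vs 12 = True. Stack: [True]
POP_JUMP_IF_FALSE → pop True; no jump. Stack: []
LOAD_FAST a → push 20. Stack: [20]
LOAD_CONST → push 9. Stack: [20, 9]
BINARY_OP | → 20 | 9 = 29. Stack: [29]
LOAD_FAST_LOAD_FAST a,a → push 20,20. Stack: [29, 20, 20]
BINARY_OP - → 20 - 20 = 0. Stack: [29, 0]
BINARY_OP + → 29 + 0 = 29. Stack: [29]
STORE_FAST x → x=29. Stack: []
LOAD_CONST → push 13. Stack: [13]
LOAD_CONST → push 5. Stack: [13, 5]
LOAD_FAST x → push 29. Stack: [13, 5, 29]
BINARY_OP & → 5 & 29 = 5. Stack: [13, 5]
BINARY_OP + → 13 + 5 = 18. Stack: [18]
STORE_FAST x → x=18. Stack: []
LOAD_FAST x → push 18. Stack: [18]
RETURN_VALUE → return 18.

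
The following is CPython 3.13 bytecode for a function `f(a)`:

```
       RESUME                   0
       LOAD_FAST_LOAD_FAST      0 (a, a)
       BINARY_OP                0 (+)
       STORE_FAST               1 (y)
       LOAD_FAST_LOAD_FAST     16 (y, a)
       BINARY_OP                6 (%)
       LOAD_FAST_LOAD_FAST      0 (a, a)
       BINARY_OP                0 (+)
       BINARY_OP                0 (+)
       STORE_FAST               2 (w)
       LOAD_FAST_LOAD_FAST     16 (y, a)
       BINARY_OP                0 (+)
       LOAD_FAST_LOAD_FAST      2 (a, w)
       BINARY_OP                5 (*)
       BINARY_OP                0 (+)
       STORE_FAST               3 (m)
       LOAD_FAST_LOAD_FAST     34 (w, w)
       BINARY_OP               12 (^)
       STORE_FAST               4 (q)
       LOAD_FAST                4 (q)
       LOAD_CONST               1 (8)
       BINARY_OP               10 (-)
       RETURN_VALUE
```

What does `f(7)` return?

-8

LOAD_FAST_LOAD_FAST a,a → push 7,7. Stack: [7, 7]
BINARY_OP + → 7 + 7 = 14. Stack: [14]
STORE_FAST y → y=14. Stack: []
LOAD_FAST_LOAD_FAST y,a → push 14,7. Stack: [14, 7]
BINARY_OP % → 14 % 7 = 0. Stack: [0]
LOAD_FAST_LOAD_FAST a,a → push 7,7. Stack: [0, 7, 7]
BINARY_OP + → 7 + 7 = 14. Stack: [0, 14]
BINARY_OP + → 0 + 14 = 14. Stack: [14]
STORE_FAST w → w=14. Stack: []
LOAD_FAST_LOAD_FAST y,a → push 14,7. Stack: [14, 7]
BINARY_OP + → 14 + 7 = 21. Stack: [21]
LOAD_FAST_LOAD_FAST a,w → push 7,14. Stack: [21, 7, 14]
BINARY_OP * → 7 * 14 = 98. Stack: [21, 98]
BINARY_OP + → 21 + 98 = 119. Stack: [119]
STORE_FAST m → m=119. Stack: []
LOAD_FAST_LOAD_FAST w,w → push 14,14. Stack: [14, 14]
BINARY_OP ^ → 14 ^ 14 = 0. Stack: [0]
STORE_FAST q → q=0. Stack: []
LOAD_FAST q → push 0. Stack: [0]
LOAD_CONST → push 8. Stack: [0, 8]
BINARY_OP - → 0 - 8 = -8. Stack: [-8]
RETURN_VALUE → return -8.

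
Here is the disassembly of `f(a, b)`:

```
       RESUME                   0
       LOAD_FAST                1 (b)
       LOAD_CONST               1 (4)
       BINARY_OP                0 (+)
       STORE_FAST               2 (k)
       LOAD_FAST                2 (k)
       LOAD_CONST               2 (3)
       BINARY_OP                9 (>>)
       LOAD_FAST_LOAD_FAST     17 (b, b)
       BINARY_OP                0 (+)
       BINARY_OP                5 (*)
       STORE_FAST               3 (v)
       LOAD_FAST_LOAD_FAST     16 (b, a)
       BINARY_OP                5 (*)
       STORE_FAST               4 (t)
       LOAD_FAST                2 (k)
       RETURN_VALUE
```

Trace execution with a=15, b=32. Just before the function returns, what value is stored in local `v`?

LOAD_FAST b → push 32. Stack: [32]
LOAD_CONST → push 4. Stack: [32, 4]
BINARY_OP + → 32 + 4 = 36. Stack: [36]
STORE_FAST k → k=36. Stack: []
LOAD_FAST k → push 36. Stack: [36]
LOAD_CONST → push 3. Stack: [36, 3]
BINARY_OP >> → 36 >> 3 = 4. Stack: [4]
LOAD_FAST_LOAD_FAST b,b → push 32,32. Stack: [4, 32, 32]
BINARY_OP + → 32 + 32 = 64. Stack: [4, 64]
BINARY_OP * → 4 * 64 = 256. Stack: [256]
STORE_FAST v → v=256. Stack: []
LOAD_FAST_LOAD_FAST b,a → push 32,15. Stack: [32, 15]
BINARY_OP * → 32 * 15 = 480. Stack: [480]
STORE_FAST t → t=480. Stack: []
LOAD_FAST k → push 36. Stack: [36]
RETURN_VALUE → return 36.

256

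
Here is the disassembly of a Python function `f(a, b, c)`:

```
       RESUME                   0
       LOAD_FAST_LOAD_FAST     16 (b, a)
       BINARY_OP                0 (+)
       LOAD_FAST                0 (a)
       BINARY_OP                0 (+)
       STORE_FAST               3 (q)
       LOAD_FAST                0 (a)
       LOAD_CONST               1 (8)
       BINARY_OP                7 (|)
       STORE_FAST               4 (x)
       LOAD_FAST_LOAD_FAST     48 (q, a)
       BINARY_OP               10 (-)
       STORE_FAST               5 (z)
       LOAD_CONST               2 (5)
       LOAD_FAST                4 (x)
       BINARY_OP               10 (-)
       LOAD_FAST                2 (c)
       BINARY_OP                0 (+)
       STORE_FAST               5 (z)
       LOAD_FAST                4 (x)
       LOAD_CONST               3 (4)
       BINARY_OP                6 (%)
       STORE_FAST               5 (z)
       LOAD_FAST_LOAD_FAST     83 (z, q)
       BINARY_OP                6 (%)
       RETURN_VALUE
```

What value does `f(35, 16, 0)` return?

LOAD_FAST_LOAD_FAST b,a → push 16,35. Stack: [16, 35]
BINARY_OP + → 16 + 35 = 51. Stack: [51]
LOAD_FAST a → push 35. Stack: [51, 35]
BINARY_OP + → 51 + 35 = 86. Stack: [86]
STORE_FAST q → q=86. Stack: []
LOAD_FAST a → push 35. Stack: [35]
LOAD_CONST → push 8. Stack: [35, 8]
BINARY_OP | → 35 | 8 = 43. Stack: [43]
STORE_FAST x → x=43. Stack: []
LOAD_FAST_LOAD_FAST q,a → push 86,35. Stack: [86, 35]
BINARY_OP - → 86 - 35 = 51. Stack: [51]
STORE_FAST z → z=51. Stack: []
LOAD_CONST → push 5. Stack: [5]
LOAD_FAST x → push 43. Stack: [5, 43]
BINARY_OP - → 5 - 43 = -38. Stack: [-38]
LOAD_FAST c → push 0. Stack: [-38, 0]
BINARY_OP + → -38 + 0 = -38. Stack: [-38]
STORE_FAST z → z=-38. Stack: []
LOAD_FAST x → push 43. Stack: [43]
LOAD_CONST → push 4. Stack: [43, 4]
BINARY_OP % → 43 % 4 = 3. Stack: [3]
STORE_FAST z → z=3. Stack: []
LOAD_FAST_LOAD_FAST z,q → push 3,86. Stack: [3, 86]
BINARY_OP % → 3 % 86 = 3. Stack: [3]
RETURN_VALUE → return 3.

3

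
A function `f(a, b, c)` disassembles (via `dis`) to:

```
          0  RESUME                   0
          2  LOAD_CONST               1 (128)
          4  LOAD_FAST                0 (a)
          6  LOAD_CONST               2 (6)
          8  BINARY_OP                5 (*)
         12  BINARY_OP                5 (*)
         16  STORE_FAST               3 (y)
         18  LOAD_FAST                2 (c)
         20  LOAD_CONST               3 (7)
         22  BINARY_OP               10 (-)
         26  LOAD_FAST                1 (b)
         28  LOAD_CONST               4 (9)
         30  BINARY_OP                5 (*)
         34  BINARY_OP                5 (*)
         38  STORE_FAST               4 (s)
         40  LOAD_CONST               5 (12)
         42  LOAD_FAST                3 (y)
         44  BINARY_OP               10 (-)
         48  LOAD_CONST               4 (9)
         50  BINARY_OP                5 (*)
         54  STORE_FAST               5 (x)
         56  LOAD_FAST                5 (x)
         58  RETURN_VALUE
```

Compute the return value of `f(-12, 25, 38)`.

83052

LOAD_CONST → push 128. Stack: [128]
LOAD_FAST a → push -12. Stack: [128, -12]
LOAD_CONST → push 6. Stack: [128, -12, 6]
BINARY_OP * → -12 * 6 = -72. Stack: [128, -72]
BINARY_OP * → 128 * -72 = -9216. Stack: [-9216]
STORE_FAST y → y=-9216. Stack: []
LOAD_FAST c → push 38. Stack: [38]
LOAD_CONST → push 7. Stack: [38, 7]
BINARY_OP - → 38 - 7 = 31. Stack: [31]
LOAD_FAST b → push 25. Stack: [31, 25]
LOAD_CONST → push 9. Stack: [31, 25, 9]
BINARY_OP * → 25 * 9 = 225. Stack: [31, 225]
BINARY_OP * → 31 * 225 = 6975. Stack: [6975]
STORE_FAST s → s=6975. Stack: []
LOAD_CONST → push 12. Stack: [12]
LOAD_FAST y → push -9216. Stack: [12, -9216]
BINARY_OP - → 12 - -9216 = 9228. Stack: [9228]
LOAD_CONST → push 9. Stack: [9228, 9]
BINARY_OP * → 9228 * 9 = 83052. Stack: [83052]
STORE_FAST x → x=83052. Stack: []
LOAD_FAST x → push 83052. Stack: [83052]
RETURN_VALUE → return 83052.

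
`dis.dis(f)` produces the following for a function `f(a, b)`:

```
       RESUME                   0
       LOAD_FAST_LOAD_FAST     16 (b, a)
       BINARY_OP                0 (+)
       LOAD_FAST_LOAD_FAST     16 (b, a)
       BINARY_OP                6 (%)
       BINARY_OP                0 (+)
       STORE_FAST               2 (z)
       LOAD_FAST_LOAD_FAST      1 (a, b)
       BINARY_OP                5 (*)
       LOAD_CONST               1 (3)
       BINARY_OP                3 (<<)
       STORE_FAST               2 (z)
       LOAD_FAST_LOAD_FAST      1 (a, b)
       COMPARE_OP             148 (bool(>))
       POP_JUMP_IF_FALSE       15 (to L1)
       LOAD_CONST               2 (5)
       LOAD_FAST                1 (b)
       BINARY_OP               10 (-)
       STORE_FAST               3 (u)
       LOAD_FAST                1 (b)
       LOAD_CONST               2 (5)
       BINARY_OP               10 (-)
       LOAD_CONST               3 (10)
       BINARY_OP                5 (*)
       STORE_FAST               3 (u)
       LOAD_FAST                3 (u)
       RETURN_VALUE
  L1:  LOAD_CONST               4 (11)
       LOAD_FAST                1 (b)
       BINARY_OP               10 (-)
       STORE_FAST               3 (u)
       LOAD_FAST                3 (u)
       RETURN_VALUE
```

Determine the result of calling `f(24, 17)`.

120

LOAD_FAST_LOAD_FAST b,a → push 17,24. Stack: [17, 24]
BINARY_OP + → 17 + 24 = 41. Stack: [41]
LOAD_FAST_LOAD_FAST b,a → push 17,24. Stack: [41, 17, 24]
BINARY_OP % → 17 % 24 = 17. Stack: [41, 17]
BINARY_OP + → 41 + 17 = 58. Stack: [58]
STORE_FAST z → z=58. Stack: []
LOAD_FAST_LOAD_FAST a,b → push 24,17. Stack: [24, 17]
BINARY_OP * → 24 * 17 = 408. Stack: [408]
LOAD_CONST → push 3. Stack: [408, 3]
BINARY_OP << → 408 << 3 = 3264. Stack: [3264]
STORE_FAST z → z=3264. Stack: []
LOAD_FAST_LOAD_FAST a,b → push 24,17. Stack: [24, 17]
COMPARE_OP bool(>) → 24 vs 17 = True. Stack: [True]
POP_JUMP_IF_FALSE → pop True; no jump. Stack: []
LOAD_CONST → push 5. Stack: [5]
LOAD_FAST b → push 17. Stack: [5, 17]
BINARY_OP - → 5 - 17 = -12. Stack: [-12]
STORE_FAST u → u=-12. Stack: []
LOAD_FAST b → push 17. Stack: [17]
LOAD_CONST → push 5. Stack: [17, 5]
BINARY_OP - → 17 - 5 = 12. Stack: [12]
LOAD_CONST → push 10. Stack: [12, 10]
BINARY_OP * → 12 * 10 = 120. Stack: [120]
STORE_FAST u → u=120. Stack: []
LOAD_FAST u → push 120. Stack: [120]
RETURN_VALUE → return 120.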